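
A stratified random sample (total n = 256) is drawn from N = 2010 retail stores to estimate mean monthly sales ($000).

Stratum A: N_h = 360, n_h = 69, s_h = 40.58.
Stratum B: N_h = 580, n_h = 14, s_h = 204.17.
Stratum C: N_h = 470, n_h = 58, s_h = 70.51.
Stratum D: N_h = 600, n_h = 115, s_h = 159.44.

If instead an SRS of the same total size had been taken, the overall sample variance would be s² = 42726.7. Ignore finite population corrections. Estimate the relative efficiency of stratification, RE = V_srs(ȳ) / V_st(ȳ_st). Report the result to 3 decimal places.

RE ≈ 0.611

V̂(ȳ_st) = Σ W_h² s_h²/n_h, with W_h = N_h/N and N = 2010:
  stratum A: (360/2010)²·40.58²/69 = 0.765575
  stratum B: (580/2010)²·204.17²/14 = 247.925
  stratum C: (470/2010)²·70.51²/58 = 4.68681
  stratum D: (600/2010)²·159.44²/115 = 19.6973
V_st = 273.074
V_srs = s²/n = 42726.7/256 = 166.901
Relative efficiency = V_srs / V_st = 166.901/273.074 = 0.6112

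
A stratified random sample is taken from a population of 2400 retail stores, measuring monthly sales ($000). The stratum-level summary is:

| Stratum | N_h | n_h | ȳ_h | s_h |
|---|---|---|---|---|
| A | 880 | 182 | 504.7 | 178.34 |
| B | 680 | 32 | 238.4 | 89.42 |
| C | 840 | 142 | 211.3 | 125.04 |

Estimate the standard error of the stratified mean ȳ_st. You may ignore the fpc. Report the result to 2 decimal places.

SE(ȳ_st) ≈ 7.55

V̂(ȳ_st) = Σ W_h² s_h²/n_h, with W_h = N_h/N and N = 2400:
  stratum A: (880/2400)²·178.34²/182 = 23.4947
  stratum B: (680/2400)²·89.42²/32 = 20.0593
  stratum C: (840/2400)²·125.04²/142 = 13.4879
V̂(ȳ_st) = 57.0418
SE(ȳ_st) = √57.0418 = 7.55261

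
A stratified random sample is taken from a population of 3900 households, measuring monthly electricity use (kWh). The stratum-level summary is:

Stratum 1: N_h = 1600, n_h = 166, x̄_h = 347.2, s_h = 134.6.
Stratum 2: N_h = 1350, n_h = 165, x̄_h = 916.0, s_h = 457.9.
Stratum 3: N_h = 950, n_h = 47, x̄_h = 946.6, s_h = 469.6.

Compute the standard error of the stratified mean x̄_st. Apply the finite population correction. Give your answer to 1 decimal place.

V̂(x̄_st) = Σ W_h² (1 − n_h/N_h) s_h²/n_h, with W_h = N_h/N and N = 3900:
  stratum 1: (1600/3900)²·(1 − 166/1600)·134.6²/166 = 16.4635
  stratum 2: (1350/3900)²·(1 − 165/1350)·457.9²/165 = 133.653
  stratum 3: (950/3900)²·(1 − 47/950)·469.6²/47 = 264.631
V̂(x̄_st) = 414.748
SE(x̄_st) = √414.748 = 20.3654

SE(x̄_st) ≈ 20.4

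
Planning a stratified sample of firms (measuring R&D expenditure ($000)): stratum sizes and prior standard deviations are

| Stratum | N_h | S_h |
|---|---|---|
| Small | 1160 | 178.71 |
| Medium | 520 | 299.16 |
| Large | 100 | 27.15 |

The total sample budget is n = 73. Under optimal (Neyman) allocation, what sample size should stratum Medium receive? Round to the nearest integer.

31

Neyman allocation: n_h = n · N_h S_h / Σ N_i S_i, with n = 73.
  stratum Small: N_h·S_h = 1160·178.71 = 207303.60
  stratum Medium: N_h·S_h = 520·299.16 = 155563.20
  stratum Large: N_h·S_h = 100·27.15 = 2715.00
Σ N_h S_h = 365581.80
n for stratum Medium = 73·155563.20/365581.80 = 31.063 → 31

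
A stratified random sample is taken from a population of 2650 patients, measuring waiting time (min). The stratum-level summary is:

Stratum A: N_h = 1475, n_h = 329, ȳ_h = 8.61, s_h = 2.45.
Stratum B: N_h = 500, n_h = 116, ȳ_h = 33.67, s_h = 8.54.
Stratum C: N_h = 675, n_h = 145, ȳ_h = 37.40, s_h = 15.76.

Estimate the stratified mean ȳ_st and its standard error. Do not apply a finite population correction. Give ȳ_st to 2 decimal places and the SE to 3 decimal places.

ȳ_st ≈ 20.67, SE ≈ 0.373

ȳ_st = Σ W_h ȳ_h = (1475·8.61 + 500·33.67 + 675·37.40)/2650 = 20.67160
V̂(ȳ_st) = Σ W_h² s_h²/n_h, with W_h = N_h/N and N = 2650:
  stratum A: (1475/2650)²·2.45²/329 = 0.00565234
  stratum B: (500/2650)²·8.54²/116 = 0.0223824
  stratum C: (675/2650)²·15.76²/145 = 0.111137
V̂(ȳ_st) = 0.139172
SE(ȳ_st) = √0.139172 = 0.373058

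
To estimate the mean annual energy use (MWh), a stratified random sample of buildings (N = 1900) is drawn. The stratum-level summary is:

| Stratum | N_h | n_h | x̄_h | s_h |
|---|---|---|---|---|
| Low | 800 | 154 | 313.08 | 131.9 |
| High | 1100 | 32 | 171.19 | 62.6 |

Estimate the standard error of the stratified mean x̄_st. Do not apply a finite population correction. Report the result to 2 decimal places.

SE(x̄_st) ≈ 7.82

V̂(x̄_st) = Σ W_h² s_h²/n_h, with W_h = N_h/N and N = 1900:
  stratum Low: (800/1900)²·131.9²/154 = 20.0282
  stratum High: (1100/1900)²·62.6²/32 = 41.0466
V̂(x̄_st) = 61.0748
SE(x̄_st) = √61.0748 = 7.81503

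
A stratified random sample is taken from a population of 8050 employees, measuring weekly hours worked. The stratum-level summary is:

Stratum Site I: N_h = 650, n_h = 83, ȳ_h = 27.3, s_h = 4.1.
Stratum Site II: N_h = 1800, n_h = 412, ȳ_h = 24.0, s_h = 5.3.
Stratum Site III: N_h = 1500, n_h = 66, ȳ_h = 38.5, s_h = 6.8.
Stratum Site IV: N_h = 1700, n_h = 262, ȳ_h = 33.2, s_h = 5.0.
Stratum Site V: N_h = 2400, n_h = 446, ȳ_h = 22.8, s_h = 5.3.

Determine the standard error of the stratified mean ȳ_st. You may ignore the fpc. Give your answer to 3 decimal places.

V̂(ȳ_st) = Σ W_h² s_h²/n_h, with W_h = N_h/N and N = 8050:
  stratum Site I: (650/8050)²·4.1²/83 = 0.00132046
  stratum Site II: (1800/8050)²·5.3²/412 = 0.00340885
  stratum Site III: (1500/8050)²·6.8²/66 = 0.0243257
  stratum Site IV: (1700/8050)²·5.0²/262 = 0.00425544
  stratum Site V: (2400/8050)²·5.3²/446 = 0.00559819
V̂(ȳ_st) = 0.0389086
SE(ȳ_st) = √0.0389086 = 0.197253

SE(ȳ_st) ≈ 0.197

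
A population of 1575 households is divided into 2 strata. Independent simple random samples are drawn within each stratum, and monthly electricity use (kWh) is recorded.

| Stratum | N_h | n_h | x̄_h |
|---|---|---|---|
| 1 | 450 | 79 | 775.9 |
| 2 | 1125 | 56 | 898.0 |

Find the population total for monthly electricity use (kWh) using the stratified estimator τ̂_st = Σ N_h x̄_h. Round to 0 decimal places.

τ̂_st ≈ 1359405

τ̂_st = Σ N_h x̄_h = 450·775.9 + 1125·898.0 = 1359405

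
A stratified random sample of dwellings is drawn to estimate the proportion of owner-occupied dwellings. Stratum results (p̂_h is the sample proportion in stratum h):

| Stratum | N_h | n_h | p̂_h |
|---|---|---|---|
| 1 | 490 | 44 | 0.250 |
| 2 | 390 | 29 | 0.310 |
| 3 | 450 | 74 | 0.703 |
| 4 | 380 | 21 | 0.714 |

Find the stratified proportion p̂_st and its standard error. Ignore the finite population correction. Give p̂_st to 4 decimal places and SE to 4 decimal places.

p̂_st ≈ 0.4860, SE ≈ 0.0382

N = 1710; stratum weights W_h = N_h/N.
p̂_st = Σ W_h p̂_h = (490·0.250 + 390·0.310 + 450·0.703 + 380·0.714)/1710 = 0.48601
V̂(p̂_st) = Σ W_h² p̂_h(1−p̂_h)/(n_h−1):
  stratum 1: (490/1710)²·0.250·0.750/43 = 0.000358041
  stratum 2: (390/1710)²·0.310·0.690/28 = 0.000397365
  stratum 3: (450/1710)²·0.703·0.297/73 = 0.000198071
  stratum 4: (380/1710)²·0.714·0.286/20 = 0.000504207
V̂(p̂_st) = 0.00145768; SE = √V̂ = 0.0381796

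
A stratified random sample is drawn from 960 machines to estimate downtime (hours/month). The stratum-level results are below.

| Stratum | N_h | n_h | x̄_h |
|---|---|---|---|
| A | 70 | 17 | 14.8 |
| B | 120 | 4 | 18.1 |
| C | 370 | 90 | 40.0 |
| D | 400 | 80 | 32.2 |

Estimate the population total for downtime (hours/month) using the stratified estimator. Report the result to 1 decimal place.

τ̂_st ≈ 30888.0

τ̂_st = Σ N_h x̄_h = 70·14.8 + 120·18.1 + 370·40.0 + 400·32.2 = 30888.0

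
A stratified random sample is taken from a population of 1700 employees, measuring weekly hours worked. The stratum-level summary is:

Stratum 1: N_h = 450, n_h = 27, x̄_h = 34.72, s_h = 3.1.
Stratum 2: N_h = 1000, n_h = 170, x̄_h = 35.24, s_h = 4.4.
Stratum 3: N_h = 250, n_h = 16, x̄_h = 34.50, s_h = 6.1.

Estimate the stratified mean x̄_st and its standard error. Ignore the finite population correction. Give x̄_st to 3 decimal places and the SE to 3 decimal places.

x̄_st ≈ 34.994, SE ≈ 0.339

x̄_st = Σ W_h x̄_h = (450·34.72 + 1000·35.24 + 250·34.50)/1700 = 34.99353
V̂(x̄_st) = Σ W_h² s_h²/n_h, with W_h = N_h/N and N = 1700:
  stratum 1: (450/1700)²·3.1²/27 = 0.0249394
  stratum 2: (1000/1700)²·4.4²/170 = 0.0394057
  stratum 3: (250/1700)²·6.1²/16 = 0.0502947
V̂(x̄_st) = 0.11464
SE(x̄_st) = √0.11464 = 0.338585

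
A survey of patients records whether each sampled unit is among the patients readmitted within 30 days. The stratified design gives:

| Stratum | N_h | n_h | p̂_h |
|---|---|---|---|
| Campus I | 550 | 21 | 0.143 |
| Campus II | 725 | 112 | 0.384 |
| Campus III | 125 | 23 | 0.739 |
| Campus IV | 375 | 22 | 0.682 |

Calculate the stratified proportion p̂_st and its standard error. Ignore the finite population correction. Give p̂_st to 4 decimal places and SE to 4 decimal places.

N = 1775; stratum weights W_h = N_h/N.
p̂_st = Σ W_h p̂_h = (550·0.143 + 725·0.384 + 125·0.739 + 375·0.682)/1775 = 0.39728
V̂(p̂_st) = Σ W_h² p̂_h(1−p̂_h)/(n_h−1):
  stratum Campus I: (550/1775)²·0.143·0.857/20 = 0.000588323
  stratum Campus II: (725/1775)²·0.384·0.616/111 = 0.000355523
  stratum Campus III: (125/1775)²·0.739·0.261/22 = 4.34796e-05
  stratum Campus IV: (375/1775)²·0.682·0.318/21 = 0.000460954
V̂(p̂_st) = 0.00144828; SE = √V̂ = 0.0380563

p̂_st ≈ 0.3973, SE ≈ 0.0381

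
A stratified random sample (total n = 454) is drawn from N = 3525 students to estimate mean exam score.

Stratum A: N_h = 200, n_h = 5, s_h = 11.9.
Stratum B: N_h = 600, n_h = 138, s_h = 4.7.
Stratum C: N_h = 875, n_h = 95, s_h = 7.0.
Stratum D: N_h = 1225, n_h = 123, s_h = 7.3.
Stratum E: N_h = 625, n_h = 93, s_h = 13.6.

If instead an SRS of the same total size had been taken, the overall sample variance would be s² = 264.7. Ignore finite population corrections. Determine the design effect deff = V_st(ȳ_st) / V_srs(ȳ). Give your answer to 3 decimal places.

V̂(ȳ_st) = Σ W_h² s_h²/n_h, with W_h = N_h/N and N = 3525:
  stratum A: (200/3525)²·11.9²/5 = 0.0911729
  stratum B: (600/3525)²·4.7²/138 = 0.00463768
  stratum C: (875/3525)²·7.0²/95 = 0.0317812
  stratum D: (1225/3525)²·7.3²/123 = 0.0523232
  stratum E: (625/3525)²·13.6²/93 = 0.0625225
V_st = 0.242438
V_srs = s²/n = 264.7/454 = 0.58304
deff = V_st / V_srs = 0.242438/0.58304 = 0.4158

deff ≈ 0.416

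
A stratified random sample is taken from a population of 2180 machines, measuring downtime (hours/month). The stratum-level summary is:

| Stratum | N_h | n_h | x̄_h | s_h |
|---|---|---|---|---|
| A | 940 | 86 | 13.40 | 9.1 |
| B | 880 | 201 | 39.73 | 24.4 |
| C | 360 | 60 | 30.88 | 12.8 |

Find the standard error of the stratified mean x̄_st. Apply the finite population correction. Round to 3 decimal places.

SE(x̄_st) ≈ 0.773

V̂(x̄_st) = Σ W_h² (1 − n_h/N_h) s_h²/n_h, with W_h = N_h/N and N = 2180:
  stratum A: (940/2180)²·(1 − 86/940)·9.1²/86 = 0.162651
  stratum B: (880/2180)²·(1 − 201/880)·24.4²/201 = 0.372411
  stratum C: (360/2180)²·(1 − 60/360)·12.8²/60 = 0.0620554
V̂(x̄_st) = 0.597118
SE(x̄_st) = √0.597118 = 0.772734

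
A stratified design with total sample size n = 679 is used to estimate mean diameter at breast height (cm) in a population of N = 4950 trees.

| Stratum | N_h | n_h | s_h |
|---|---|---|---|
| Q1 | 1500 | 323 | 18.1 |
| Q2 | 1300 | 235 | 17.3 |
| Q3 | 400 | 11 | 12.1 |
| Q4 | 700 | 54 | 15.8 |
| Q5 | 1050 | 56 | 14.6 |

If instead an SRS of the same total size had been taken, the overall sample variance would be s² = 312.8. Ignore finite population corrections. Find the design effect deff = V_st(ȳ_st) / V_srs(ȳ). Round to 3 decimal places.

V̂(ȳ_st) = Σ W_h² s_h²/n_h, with W_h = N_h/N and N = 4950:
  stratum Q1: (1500/4950)²·18.1²/323 = 0.093138
  stratum Q2: (1300/4950)²·17.3²/235 = 0.0878417
  stratum Q3: (400/4950)²·12.1²/11 = 0.0869136
  stratum Q4: (700/4950)²·15.8²/54 = 0.0924498
  stratum Q5: (1050/4950)²·14.6²/56 = 0.171272
V_st = 0.531615
V_srs = s²/n = 312.8/679 = 0.460677
deff = V_st / V_srs = 0.531615/0.460677 = 1.1540

deff ≈ 1.154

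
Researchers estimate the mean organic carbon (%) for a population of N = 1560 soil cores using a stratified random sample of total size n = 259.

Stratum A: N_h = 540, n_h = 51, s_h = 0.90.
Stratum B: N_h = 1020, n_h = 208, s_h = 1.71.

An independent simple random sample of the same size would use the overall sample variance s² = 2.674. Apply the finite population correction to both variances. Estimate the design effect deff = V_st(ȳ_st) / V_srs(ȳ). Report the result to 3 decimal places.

deff ≈ 0.756

V̂(ȳ_st) = Σ W_h² (1 − n_h/N_h) s_h²/n_h, with W_h = N_h/N and N = 1560:
  stratum A: (540/1560)²·(1 − 51/540)·0.90²/51 = 0.00172333
  stratum B: (1020/1560)²·(1 − 208/1020)·1.71²/208 = 0.00478449
V_st = 0.00650782
V_srs = (1 − 259/1560)·2.674/259 = 0.00861022
deff = V_st / V_srs = 0.00650782/0.00861022 = 0.7558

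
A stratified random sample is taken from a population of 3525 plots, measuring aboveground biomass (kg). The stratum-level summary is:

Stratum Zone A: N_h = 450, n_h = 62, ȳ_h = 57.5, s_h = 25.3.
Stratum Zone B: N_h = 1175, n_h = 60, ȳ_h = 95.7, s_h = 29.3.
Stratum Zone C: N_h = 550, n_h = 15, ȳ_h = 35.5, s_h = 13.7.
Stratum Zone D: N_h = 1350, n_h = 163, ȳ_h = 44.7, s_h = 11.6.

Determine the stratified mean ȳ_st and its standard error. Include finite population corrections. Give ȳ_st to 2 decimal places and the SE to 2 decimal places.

ȳ_st ≈ 61.90, SE ≈ 1.43

ȳ_st = Σ W_h ȳ_h = (450·57.5 + 1175·95.7 + 550·35.5 + 1350·44.7)/3525 = 61.89858
V̂(ȳ_st) = Σ W_h² (1 − n_h/N_h) s_h²/n_h, with W_h = N_h/N and N = 3525:
  stratum Zone A: (450/3525)²·(1 − 62/450)·25.3²/62 = 0.145069
  stratum Zone B: (1175/3525)²·(1 − 60/1175)·29.3²/60 = 1.50862
  stratum Zone C: (550/3525)²·(1 − 15/550)·13.7²/15 = 0.296311
  stratum Zone D: (1350/3525)²·(1 − 163/1350)·11.6²/163 = 0.106462
V̂(ȳ_st) = 2.05646
SE(ȳ_st) = √2.05646 = 1.43404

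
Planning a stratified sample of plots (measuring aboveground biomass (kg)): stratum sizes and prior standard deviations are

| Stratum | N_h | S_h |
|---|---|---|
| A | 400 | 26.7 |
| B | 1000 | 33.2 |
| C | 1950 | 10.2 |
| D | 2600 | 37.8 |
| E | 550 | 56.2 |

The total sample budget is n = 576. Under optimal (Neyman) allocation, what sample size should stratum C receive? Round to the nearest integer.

Neyman allocation: n_h = n · N_h S_h / Σ N_i S_i, with n = 576.
  stratum A: N_h·S_h = 400·26.7 = 10680.00
  stratum B: N_h·S_h = 1000·33.2 = 33200.00
  stratum C: N_h·S_h = 1950·10.2 = 19890.00
  stratum D: N_h·S_h = 2600·37.8 = 98280.00
  stratum E: N_h·S_h = 550·56.2 = 30910.00
Σ N_h S_h = 192960.00
n for stratum C = 576·19890.00/192960.00 = 59.373 → 59

59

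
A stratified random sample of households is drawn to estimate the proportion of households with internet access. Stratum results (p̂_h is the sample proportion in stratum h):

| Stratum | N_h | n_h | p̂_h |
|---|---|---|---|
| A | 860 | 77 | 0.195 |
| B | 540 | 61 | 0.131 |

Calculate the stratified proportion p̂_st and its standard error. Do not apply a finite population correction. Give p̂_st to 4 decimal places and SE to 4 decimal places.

N = 1400; stratum weights W_h = N_h/N.
p̂_st = Σ W_h p̂_h = (860·0.195 + 540·0.131)/1400 = 0.17031
V̂(p̂_st) = Σ W_h² p̂_h(1−p̂_h)/(n_h−1):
  stratum A: (860/1400)²·0.195·0.805/76 = 0.000779395
  stratum B: (540/1400)²·0.131·0.869/60 = 0.000282274
V̂(p̂_st) = 0.00106167; SE = √V̂ = 0.0325833

p̂_st ≈ 0.1703, SE ≈ 0.0326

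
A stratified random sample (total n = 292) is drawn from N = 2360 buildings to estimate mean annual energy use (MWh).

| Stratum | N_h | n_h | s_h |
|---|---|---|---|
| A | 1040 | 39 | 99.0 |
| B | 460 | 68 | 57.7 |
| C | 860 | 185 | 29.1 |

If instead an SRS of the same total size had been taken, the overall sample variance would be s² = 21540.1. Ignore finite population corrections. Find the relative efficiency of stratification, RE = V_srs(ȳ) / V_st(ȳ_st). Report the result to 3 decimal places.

V̂(ȳ_st) = Σ W_h² s_h²/n_h, with W_h = N_h/N and N = 2360:
  stratum A: (1040/2360)²·99.0²/39 = 48.8032
  stratum B: (460/2360)²·57.7²/68 = 1.86009
  stratum C: (860/2360)²·29.1²/185 = 0.607837
V_st = 51.2711
V_srs = s²/n = 21540.1/292 = 73.7675
Relative efficiency = V_srs / V_st = 73.7675/51.2711 = 1.4388

RE ≈ 1.439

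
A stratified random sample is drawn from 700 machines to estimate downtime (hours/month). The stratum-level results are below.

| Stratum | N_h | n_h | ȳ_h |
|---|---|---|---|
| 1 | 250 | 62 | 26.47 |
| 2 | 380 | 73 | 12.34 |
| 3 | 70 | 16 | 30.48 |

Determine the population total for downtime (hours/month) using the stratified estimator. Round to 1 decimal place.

τ̂_st = Σ N_h ȳ_h = 250·26.47 + 380·12.34 + 70·30.48 = 13440.3

τ̂_st ≈ 13440.3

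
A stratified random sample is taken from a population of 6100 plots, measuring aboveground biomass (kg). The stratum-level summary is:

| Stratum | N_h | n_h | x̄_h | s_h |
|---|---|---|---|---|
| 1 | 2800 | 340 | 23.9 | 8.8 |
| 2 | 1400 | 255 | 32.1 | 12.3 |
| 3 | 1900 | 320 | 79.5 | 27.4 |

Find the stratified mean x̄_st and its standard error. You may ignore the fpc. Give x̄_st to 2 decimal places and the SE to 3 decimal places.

x̄_st = Σ W_h x̄_h = (2800·23.9 + 1400·32.1 + 1900·79.5)/6100 = 43.10000
V̂(x̄_st) = Σ W_h² s_h²/n_h, with W_h = N_h/N and N = 6100:
  stratum 1: (2800/6100)²·8.8²/340 = 0.0479891
  stratum 2: (1400/6100)²·12.3²/255 = 0.0312512
  stratum 3: (1900/6100)²·27.4²/320 = 0.227614
V̂(x̄_st) = 0.306854
SE(x̄_st) = √0.306854 = 0.553944

x̄_st ≈ 43.10, SE ≈ 0.554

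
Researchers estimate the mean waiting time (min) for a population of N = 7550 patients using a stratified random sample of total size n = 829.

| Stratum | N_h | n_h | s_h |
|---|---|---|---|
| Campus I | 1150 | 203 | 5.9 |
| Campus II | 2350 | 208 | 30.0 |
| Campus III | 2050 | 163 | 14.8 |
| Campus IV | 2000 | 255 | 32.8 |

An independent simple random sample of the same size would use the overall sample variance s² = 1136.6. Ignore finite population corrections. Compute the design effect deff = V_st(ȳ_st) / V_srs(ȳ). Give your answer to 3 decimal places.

V̂(ȳ_st) = Σ W_h² s_h²/n_h, with W_h = N_h/N and N = 7550:
  stratum Campus I: (1150/7550)²·5.9²/203 = 0.00397841
  stratum Campus II: (2350/7550)²·30.0²/208 = 0.4192
  stratum Campus III: (2050/7550)²·14.8²/163 = 0.0990717
  stratum Campus IV: (2000/7550)²·32.8²/255 = 0.296056
V_st = 0.818306
V_srs = s²/n = 1136.6/829 = 1.37105
deff = V_st / V_srs = 0.818306/1.37105 = 0.5968

deff ≈ 0.597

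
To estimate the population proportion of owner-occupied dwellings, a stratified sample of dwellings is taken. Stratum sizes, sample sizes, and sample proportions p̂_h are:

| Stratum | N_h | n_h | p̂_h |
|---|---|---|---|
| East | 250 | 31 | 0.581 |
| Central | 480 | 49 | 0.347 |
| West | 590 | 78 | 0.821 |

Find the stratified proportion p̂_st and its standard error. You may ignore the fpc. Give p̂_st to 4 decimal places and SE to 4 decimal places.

N = 1320; stratum weights W_h = N_h/N.
p̂_st = Σ W_h p̂_h = (250·0.581 + 480·0.347 + 590·0.821)/1320 = 0.60318
V̂(p̂_st) = Σ W_h² p̂_h(1−p̂_h)/(n_h−1):
  stratum East: (250/1320)²·0.581·0.419/30 = 0.000291072
  stratum Central: (480/1320)²·0.347·0.653/48 = 0.000624218
  stratum West: (590/1320)²·0.821·0.179/77 = 0.000381295
V̂(p̂_st) = 0.00129659; SE = √V̂ = 0.0360081

p̂_st ≈ 0.6032, SE ≈ 0.0360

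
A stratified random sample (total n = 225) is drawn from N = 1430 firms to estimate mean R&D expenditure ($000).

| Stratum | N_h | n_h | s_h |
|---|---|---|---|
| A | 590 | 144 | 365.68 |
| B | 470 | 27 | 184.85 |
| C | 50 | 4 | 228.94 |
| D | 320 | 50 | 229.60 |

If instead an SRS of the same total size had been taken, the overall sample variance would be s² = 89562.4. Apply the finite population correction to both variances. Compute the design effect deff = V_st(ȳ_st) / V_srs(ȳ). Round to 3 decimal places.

V̂(ȳ_st) = Σ W_h² (1 − n_h/N_h) s_h²/n_h, with W_h = N_h/N and N = 1430:
  stratum A: (590/1430)²·(1 − 144/590)·365.68²/144 = 119.496
  stratum B: (470/1430)²·(1 − 27/470)·184.85²/27 = 128.856
  stratum C: (50/1430)²·(1 − 4/50)·228.94²/4 = 14.738
  stratum D: (320/1430)²·(1 − 50/320)·229.60²/50 = 44.5467
V_st = 307.637
V_srs = (1 − 225/1430)·89562.4/225 = 335.424
deff = V_st / V_srs = 307.637/335.424 = 0.9172

deff ≈ 0.917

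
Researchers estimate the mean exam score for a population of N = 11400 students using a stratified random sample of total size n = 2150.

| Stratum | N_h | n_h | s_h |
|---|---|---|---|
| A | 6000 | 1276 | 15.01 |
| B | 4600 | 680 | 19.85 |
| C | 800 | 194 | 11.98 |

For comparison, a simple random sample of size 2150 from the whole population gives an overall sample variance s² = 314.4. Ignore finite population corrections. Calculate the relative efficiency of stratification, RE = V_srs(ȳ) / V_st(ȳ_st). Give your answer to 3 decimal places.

RE ≈ 0.995

V̂(ȳ_st) = Σ W_h² s_h²/n_h, with W_h = N_h/N and N = 11400:
  stratum A: (6000/11400)²·15.01²/1276 = 0.0489107
  stratum B: (4600/11400)²·19.85²/680 = 0.0943448
  stratum C: (800/11400)²·11.98²/194 = 0.00364319
V_st = 0.146899
V_srs = s²/n = 314.4/2150 = 0.146233
Relative efficiency = V_srs / V_st = 0.146233/0.146899 = 0.9955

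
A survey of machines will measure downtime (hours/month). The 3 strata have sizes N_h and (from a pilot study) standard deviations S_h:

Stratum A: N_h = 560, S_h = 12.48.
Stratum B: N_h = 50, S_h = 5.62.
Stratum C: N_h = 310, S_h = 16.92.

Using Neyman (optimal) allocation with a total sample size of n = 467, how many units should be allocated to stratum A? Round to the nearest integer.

Neyman allocation: n_h = n · N_h S_h / Σ N_i S_i, with n = 467.
  stratum A: N_h·S_h = 560·12.48 = 6988.80
  stratum B: N_h·S_h = 50·5.62 = 281.00
  stratum C: N_h·S_h = 310·16.92 = 5245.20
Σ N_h S_h = 12515.00
n for stratum A = 467·6988.80/12515.00 = 260.789 → 261

261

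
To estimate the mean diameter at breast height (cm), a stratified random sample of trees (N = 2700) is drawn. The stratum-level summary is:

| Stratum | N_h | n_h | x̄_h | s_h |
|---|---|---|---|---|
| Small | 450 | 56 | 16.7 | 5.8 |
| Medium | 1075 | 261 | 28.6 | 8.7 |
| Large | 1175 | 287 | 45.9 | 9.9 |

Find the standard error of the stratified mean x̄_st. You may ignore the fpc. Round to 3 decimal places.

V̂(x̄_st) = Σ W_h² s_h²/n_h, with W_h = N_h/N and N = 2700:
  stratum Small: (450/2700)²·5.8²/56 = 0.0166865
  stratum Medium: (1075/2700)²·8.7²/261 = 0.0459714
  stratum Large: (1175/2700)²·9.9²/287 = 0.064675
V̂(x̄_st) = 0.127333
SE(x̄_st) = √0.127333 = 0.356837

SE(x̄_st) ≈ 0.357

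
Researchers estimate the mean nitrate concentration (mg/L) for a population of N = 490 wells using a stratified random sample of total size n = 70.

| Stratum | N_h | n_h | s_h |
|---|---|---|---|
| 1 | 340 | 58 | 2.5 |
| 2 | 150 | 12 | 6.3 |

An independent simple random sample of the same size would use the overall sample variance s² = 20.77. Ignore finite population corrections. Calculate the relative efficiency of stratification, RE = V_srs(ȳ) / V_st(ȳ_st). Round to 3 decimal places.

RE ≈ 0.820

V̂(ȳ_st) = Σ W_h² s_h²/n_h, with W_h = N_h/N and N = 490:
  stratum 1: (340/490)²·2.5²/58 = 0.0518821
  stratum 2: (150/490)²·6.3²/12 = 0.309949
V_st = 0.361831
V_srs = s²/n = 20.77/70 = 0.296714
Relative efficiency = V_srs / V_st = 0.296714/0.361831 = 0.8200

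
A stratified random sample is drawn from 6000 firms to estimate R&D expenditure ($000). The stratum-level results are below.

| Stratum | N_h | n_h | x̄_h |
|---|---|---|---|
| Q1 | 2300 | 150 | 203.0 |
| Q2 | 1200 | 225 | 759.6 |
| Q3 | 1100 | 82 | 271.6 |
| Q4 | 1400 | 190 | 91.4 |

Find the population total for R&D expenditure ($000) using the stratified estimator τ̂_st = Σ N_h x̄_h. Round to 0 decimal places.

τ̂_st = Σ N_h x̄_h = 2300·203.0 + 1200·759.6 + 1100·271.6 + 1400·91.4 = 1805140

τ̂_st ≈ 1805140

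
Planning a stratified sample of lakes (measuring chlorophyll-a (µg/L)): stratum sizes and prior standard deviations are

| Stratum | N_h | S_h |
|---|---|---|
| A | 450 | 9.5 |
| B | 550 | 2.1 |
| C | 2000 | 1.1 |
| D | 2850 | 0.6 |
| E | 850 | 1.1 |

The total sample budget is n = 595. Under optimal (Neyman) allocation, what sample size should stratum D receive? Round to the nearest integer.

99

Neyman allocation: n_h = n · N_h S_h / Σ N_i S_i, with n = 595.
  stratum A: N_h·S_h = 450·9.5 = 4275.00
  stratum B: N_h·S_h = 550·2.1 = 1155.00
  stratum C: N_h·S_h = 2000·1.1 = 2200.00
  stratum D: N_h·S_h = 2850·0.6 = 1710.00
  stratum E: N_h·S_h = 850·1.1 = 935.00
Σ N_h S_h = 10275.00
n for stratum D = 595·1710.00/10275.00 = 99.022 → 99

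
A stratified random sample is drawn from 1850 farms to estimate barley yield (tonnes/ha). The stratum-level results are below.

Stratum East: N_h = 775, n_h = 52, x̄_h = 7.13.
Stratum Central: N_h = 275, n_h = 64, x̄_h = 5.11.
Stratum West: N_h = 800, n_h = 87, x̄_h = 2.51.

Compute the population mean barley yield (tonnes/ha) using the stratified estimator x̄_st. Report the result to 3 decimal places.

N = Σ N_h = 1850. Stratum weights W_h = N_h/N.
x̄_st = (775·7.13 + 275·5.11 + 800·2.51) / 1850 = 4.83189

x̄_st ≈ 4.832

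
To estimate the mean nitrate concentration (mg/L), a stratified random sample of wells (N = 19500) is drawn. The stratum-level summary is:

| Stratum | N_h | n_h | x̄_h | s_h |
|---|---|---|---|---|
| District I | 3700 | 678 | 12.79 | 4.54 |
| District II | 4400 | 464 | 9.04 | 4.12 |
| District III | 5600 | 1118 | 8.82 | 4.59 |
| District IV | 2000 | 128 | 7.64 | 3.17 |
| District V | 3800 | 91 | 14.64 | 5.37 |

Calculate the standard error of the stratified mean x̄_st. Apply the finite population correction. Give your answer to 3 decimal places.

SE(x̄_st) ≈ 0.128

V̂(x̄_st) = Σ W_h² (1 − n_h/N_h) s_h²/n_h, with W_h = N_h/N and N = 19500:
  stratum District I: (3700/19500)²·(1 − 678/3700)·4.54²/678 = 0.000893941
  stratum District II: (4400/19500)²·(1 − 464/4400)·4.12²/464 = 0.00166615
  stratum District III: (5600/19500)²·(1 − 1118/5600)·4.59²/1118 = 0.00124387
  stratum District IV: (2000/19500)²·(1 − 128/2000)·3.17²/128 = 0.000772992
  stratum District V: (3800/19500)²·(1 − 91/3800)·5.37²/91 = 0.0117457
V̂(x̄_st) = 0.0163226
SE(x̄_st) = √0.0163226 = 0.12776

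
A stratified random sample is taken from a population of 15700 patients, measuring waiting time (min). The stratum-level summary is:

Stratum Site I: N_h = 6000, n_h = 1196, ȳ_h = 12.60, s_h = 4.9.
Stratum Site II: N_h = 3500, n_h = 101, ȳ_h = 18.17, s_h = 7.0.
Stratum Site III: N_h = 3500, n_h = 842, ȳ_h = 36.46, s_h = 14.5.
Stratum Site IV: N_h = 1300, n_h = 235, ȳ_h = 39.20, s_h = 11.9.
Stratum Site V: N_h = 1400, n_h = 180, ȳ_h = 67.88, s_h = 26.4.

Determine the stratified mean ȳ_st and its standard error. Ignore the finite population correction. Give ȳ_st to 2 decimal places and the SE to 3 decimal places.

ȳ_st ≈ 26.29, SE ≈ 0.273

ȳ_st = Σ W_h ȳ_h = (6000·12.60 + 3500·18.17 + 3500·36.46 + 1300·39.20 + 1400·67.88)/15700 = 26.29280
V̂(ȳ_st) = Σ W_h² s_h²/n_h, with W_h = N_h/N and N = 15700:
  stratum Site I: (6000/15700)²·4.9²/1196 = 0.002932
  stratum Site II: (3500/15700)²·7.0²/101 = 0.0241108
  stratum Site III: (3500/15700)²·14.5²/842 = 0.0124097
  stratum Site IV: (1300/15700)²·11.9²/235 = 0.00413155
  stratum Site V: (1400/15700)²·26.4²/180 = 0.0307888
V̂(ȳ_st) = 0.0743728
SE(ȳ_st) = √0.0743728 = 0.272714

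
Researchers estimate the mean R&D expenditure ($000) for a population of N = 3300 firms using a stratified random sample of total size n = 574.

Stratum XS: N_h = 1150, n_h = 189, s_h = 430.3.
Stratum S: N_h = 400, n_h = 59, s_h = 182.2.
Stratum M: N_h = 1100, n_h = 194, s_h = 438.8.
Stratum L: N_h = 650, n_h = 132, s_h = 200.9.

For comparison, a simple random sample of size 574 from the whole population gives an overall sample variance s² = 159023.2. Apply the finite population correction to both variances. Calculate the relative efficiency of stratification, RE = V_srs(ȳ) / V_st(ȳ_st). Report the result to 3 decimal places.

V̂(ȳ_st) = Σ W_h² (1 − n_h/N_h) s_h²/n_h, with W_h = N_h/N and N = 3300:
  stratum XS: (1150/3300)²·(1 − 189/1150)·430.3²/189 = 99.4201
  stratum S: (400/3300)²·(1 − 59/400)·182.2²/59 = 7.04744
  stratum M: (1100/3300)²·(1 − 194/1100)·438.8²/194 = 90.829
  stratum L: (650/3300)²·(1 − 132/650)·200.9²/132 = 9.45369
V_st = 206.75
V_srs = (1 − 574/3300)·159023.2/574 = 228.855
Relative efficiency = V_srs / V_st = 228.855/206.75 = 1.1069

RE ≈ 1.107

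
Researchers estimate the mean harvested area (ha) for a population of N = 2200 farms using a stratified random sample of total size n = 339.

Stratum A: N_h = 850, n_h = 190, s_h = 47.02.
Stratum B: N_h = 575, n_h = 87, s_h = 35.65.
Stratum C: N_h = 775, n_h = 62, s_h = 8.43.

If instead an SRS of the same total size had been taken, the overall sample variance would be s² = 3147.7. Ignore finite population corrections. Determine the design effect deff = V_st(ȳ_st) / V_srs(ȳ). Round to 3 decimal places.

deff ≈ 0.310

V̂(ȳ_st) = Σ W_h² s_h²/n_h, with W_h = N_h/N and N = 2200:
  stratum A: (850/2200)²·47.02²/190 = 1.73702
  stratum B: (575/2200)²·35.65²/87 = 0.997907
  stratum C: (775/2200)²·8.43²/62 = 0.14224
V_st = 2.87716
V_srs = s²/n = 3147.7/339 = 9.28525
deff = V_st / V_srs = 2.87716/9.28525 = 0.3099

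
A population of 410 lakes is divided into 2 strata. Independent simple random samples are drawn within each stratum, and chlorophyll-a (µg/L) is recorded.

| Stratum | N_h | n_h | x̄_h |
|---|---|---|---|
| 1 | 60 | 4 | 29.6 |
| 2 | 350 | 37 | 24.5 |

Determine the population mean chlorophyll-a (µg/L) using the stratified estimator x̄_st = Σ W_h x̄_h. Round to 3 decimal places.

N = Σ N_h = 410. Stratum weights W_h = N_h/N.
x̄_st = (60·29.6 + 350·24.5) / 410 = 25.24634

x̄_st ≈ 25.246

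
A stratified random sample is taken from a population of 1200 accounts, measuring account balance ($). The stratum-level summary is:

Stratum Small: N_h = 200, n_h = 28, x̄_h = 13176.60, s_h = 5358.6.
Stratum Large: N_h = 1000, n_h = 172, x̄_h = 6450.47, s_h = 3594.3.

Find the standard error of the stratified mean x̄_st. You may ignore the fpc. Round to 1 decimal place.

V̂(x̄_st) = Σ W_h² s_h²/n_h, with W_h = N_h/N and N = 1200:
  stratum Small: (200/1200)²·5358.6²/28 = 28486.7
  stratum Large: (1000/1200)²·3594.3²/172 = 52160
V̂(x̄_st) = 80646.7
SE(x̄_st) = √80646.7 = 283.984

SE(x̄_st) ≈ 284.0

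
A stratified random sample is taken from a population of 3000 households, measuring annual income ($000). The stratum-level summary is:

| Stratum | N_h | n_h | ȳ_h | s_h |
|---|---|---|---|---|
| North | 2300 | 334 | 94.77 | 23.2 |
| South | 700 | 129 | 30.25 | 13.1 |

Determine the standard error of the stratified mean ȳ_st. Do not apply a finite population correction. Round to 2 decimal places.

V̂(ȳ_st) = Σ W_h² s_h²/n_h, with W_h = N_h/N and N = 3000:
  stratum North: (2300/3000)²·23.2²/334 = 0.947202
  stratum South: (700/3000)²·13.1²/129 = 0.072428
V̂(ȳ_st) = 1.01963
SE(ȳ_st) = √1.01963 = 1.00977

SE(ȳ_st) ≈ 1.01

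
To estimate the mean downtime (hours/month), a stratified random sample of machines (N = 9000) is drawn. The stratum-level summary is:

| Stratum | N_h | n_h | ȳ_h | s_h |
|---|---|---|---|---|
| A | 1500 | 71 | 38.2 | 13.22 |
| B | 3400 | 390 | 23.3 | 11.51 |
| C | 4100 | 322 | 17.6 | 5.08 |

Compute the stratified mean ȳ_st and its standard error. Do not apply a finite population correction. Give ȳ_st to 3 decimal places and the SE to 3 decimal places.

ȳ_st ≈ 23.187, SE ≈ 0.365

ȳ_st = Σ W_h ȳ_h = (1500·38.2 + 3400·23.3 + 4100·17.6)/9000 = 23.18667
V̂(ȳ_st) = Σ W_h² s_h²/n_h, with W_h = N_h/N and N = 9000:
  stratum A: (1500/9000)²·13.22²/71 = 0.0683757
  stratum B: (3400/9000)²·11.51²/390 = 0.0484796
  stratum C: (4100/9000)²·5.08²/322 = 0.0166324
V̂(ȳ_st) = 0.133488
SE(ȳ_st) = √0.133488 = 0.36536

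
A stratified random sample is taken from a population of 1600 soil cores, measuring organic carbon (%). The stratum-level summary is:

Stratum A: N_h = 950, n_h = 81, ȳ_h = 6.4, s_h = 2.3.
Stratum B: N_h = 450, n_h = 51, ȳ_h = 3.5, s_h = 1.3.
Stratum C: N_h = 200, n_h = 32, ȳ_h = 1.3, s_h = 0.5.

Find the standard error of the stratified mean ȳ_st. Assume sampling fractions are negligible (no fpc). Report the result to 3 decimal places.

SE(ȳ_st) ≈ 0.161

V̂(ȳ_st) = Σ W_h² s_h²/n_h, with W_h = N_h/N and N = 1600:
  stratum A: (950/1600)²·2.3²/81 = 0.0230238
  stratum B: (450/1600)²·1.3²/51 = 0.00262121
  stratum C: (200/1600)²·0.5²/32 = 0.00012207
V̂(ȳ_st) = 0.0257671
SE(ȳ_st) = √0.0257671 = 0.160521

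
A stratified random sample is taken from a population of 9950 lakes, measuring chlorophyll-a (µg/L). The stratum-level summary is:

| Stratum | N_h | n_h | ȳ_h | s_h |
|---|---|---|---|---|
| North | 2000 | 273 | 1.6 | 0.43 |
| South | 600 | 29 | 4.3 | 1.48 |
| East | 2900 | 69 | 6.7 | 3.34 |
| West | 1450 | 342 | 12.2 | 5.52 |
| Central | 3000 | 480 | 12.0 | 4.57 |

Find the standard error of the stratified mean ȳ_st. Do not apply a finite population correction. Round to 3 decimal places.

V̂(ȳ_st) = Σ W_h² s_h²/n_h, with W_h = N_h/N and N = 9950:
  stratum North: (2000/9950)²·0.43²/273 = 2.73645e-05
  stratum South: (600/9950)²·1.48²/29 = 0.000274651
  stratum East: (2900/9950)²·3.34²/69 = 0.0137339
  stratum West: (1450/9950)²·5.52²/342 = 0.00189209
  stratum Central: (3000/9950)²·4.57²/480 = 0.00395537
V̂(ȳ_st) = 0.0198834
SE(ȳ_st) = √0.0198834 = 0.141008

SE(ȳ_st) ≈ 0.141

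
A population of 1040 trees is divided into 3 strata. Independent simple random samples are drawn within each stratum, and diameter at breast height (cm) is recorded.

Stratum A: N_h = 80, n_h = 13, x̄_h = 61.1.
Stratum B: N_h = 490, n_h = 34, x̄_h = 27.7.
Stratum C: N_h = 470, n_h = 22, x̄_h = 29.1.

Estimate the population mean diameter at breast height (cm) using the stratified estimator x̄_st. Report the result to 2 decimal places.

N = Σ N_h = 1040. Stratum weights W_h = N_h/N.
x̄_st = (80·61.1 + 490·27.7 + 470·29.1) / 1040 = 30.9019

x̄_st ≈ 30.90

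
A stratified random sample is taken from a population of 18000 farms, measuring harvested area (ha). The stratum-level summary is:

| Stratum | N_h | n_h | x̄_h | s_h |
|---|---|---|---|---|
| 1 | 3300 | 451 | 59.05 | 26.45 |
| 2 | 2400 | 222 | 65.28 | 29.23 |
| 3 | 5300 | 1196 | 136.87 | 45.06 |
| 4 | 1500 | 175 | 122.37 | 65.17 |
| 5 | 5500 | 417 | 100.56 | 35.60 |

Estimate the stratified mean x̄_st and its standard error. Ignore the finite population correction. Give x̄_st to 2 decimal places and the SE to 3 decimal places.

x̄_st ≈ 100.75, SE ≈ 0.849

x̄_st = Σ W_h x̄_h = (3300·59.05 + 2400·65.28 + 5300·136.87 + 1500·122.37 + 5500·100.56)/18000 = 100.75461
V̂(x̄_st) = Σ W_h² s_h²/n_h, with W_h = N_h/N and N = 18000:
  stratum 1: (3300/18000)²·26.45²/451 = 0.0521384
  stratum 2: (2400/18000)²·29.23²/222 = 0.0684199
  stratum 3: (5300/18000)²·45.06²/1196 = 0.147183
  stratum 4: (1500/18000)²·65.17²/175 = 0.168537
  stratum 5: (5500/18000)²·35.60²/417 = 0.283756
V̂(x̄_st) = 0.720034
SE(x̄_st) = √0.720034 = 0.848548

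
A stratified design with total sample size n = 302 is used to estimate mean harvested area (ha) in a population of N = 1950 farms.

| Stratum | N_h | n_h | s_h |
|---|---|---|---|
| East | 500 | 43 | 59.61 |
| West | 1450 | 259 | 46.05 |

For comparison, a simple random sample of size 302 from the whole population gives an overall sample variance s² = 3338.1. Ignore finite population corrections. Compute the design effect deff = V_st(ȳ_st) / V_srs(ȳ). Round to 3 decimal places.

V̂(ȳ_st) = Σ W_h² s_h²/n_h, with W_h = N_h/N and N = 1950:
  stratum East: (500/1950)²·59.61²/43 = 5.43301
  stratum West: (1450/1950)²·46.05²/259 = 4.52716
V_st = 9.96018
V_srs = s²/n = 3338.1/302 = 11.0533
deff = V_st / V_srs = 9.96018/11.0533 = 0.9011

deff ≈ 0.901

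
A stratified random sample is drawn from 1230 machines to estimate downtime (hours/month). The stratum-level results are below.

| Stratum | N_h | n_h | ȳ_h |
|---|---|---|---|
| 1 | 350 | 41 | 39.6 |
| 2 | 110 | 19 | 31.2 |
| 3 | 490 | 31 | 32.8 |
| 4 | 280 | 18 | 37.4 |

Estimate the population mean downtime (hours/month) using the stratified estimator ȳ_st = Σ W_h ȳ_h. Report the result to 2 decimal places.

N = Σ N_h = 1230. Stratum weights W_h = N_h/N.
ȳ_st = (350·39.6 + 110·31.2 + 490·32.8 + 280·37.4) / 1230 = 35.6390

ȳ_st ≈ 35.64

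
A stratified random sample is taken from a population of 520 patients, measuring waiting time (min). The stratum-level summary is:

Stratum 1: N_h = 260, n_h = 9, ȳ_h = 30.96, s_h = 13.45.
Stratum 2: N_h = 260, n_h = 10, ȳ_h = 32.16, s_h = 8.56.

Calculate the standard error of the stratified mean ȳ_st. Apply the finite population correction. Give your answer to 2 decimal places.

SE(ȳ_st) ≈ 2.57

V̂(ȳ_st) = Σ W_h² (1 − n_h/N_h) s_h²/n_h, with W_h = N_h/N and N = 520:
  stratum 1: (260/520)²·(1 − 9/260)·13.45²/9 = 4.85112
  stratum 2: (260/520)²·(1 − 10/260)·8.56²/10 = 1.76138
V̂(ȳ_st) = 6.61251
SE(ȳ_st) = √6.61251 = 2.57148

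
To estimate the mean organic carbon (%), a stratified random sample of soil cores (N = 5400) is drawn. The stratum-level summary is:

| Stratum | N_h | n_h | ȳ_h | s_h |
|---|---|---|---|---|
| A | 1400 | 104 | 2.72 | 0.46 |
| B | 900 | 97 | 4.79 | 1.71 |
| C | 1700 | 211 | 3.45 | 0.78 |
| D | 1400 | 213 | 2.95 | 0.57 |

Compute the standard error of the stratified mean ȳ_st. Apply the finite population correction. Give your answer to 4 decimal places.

SE(ȳ_st) ≈ 0.0348

V̂(ȳ_st) = Σ W_h² (1 − n_h/N_h) s_h²/n_h, with W_h = N_h/N and N = 5400:
  stratum A: (1400/5400)²·(1 − 104/1400)·0.46²/104 = 0.000126598
  stratum B: (900/5400)²·(1 − 97/900)·1.71²/97 = 0.000747121
  stratum C: (1700/5400)²·(1 − 211/1700)·0.78²/211 = 0.000250301
  stratum D: (1400/5400)²·(1 − 213/1400)·0.57²/213 = 8.69283e-05
V̂(ȳ_st) = 0.00121095
SE(ȳ_st) = √0.00121095 = 0.0347987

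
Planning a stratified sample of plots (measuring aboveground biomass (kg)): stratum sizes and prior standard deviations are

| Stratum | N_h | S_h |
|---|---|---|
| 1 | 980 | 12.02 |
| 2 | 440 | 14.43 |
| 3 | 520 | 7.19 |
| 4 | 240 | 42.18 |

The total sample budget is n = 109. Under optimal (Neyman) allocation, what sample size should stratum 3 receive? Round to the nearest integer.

Neyman allocation: n_h = n · N_h S_h / Σ N_i S_i, with n = 109.
  stratum 1: N_h·S_h = 980·12.02 = 11779.60
  stratum 2: N_h·S_h = 440·14.43 = 6349.20
  stratum 3: N_h·S_h = 520·7.19 = 3738.80
  stratum 4: N_h·S_h = 240·42.18 = 10123.20
Σ N_h S_h = 31990.80
n for stratum 3 = 109·3738.80/31990.80 = 12.739 → 13

13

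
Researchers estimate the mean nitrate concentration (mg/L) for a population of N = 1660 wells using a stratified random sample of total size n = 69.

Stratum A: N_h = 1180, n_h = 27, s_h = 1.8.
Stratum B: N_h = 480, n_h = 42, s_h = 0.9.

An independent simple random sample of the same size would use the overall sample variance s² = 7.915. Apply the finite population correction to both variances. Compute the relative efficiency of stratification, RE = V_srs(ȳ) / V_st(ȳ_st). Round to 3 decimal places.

RE ≈ 1.811

V̂(ȳ_st) = Σ W_h² (1 − n_h/N_h) s_h²/n_h, with W_h = N_h/N and N = 1660:
  stratum A: (1180/1660)²·(1 − 27/1180)·1.8²/27 = 0.0592484
  stratum B: (480/1660)²·(1 − 42/480)·0.9²/42 = 0.00147141
V_st = 0.0607198
V_srs = (1 − 69/1660)·7.915/69 = 0.109942
Relative efficiency = V_srs / V_st = 0.109942/0.0607198 = 1.8106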